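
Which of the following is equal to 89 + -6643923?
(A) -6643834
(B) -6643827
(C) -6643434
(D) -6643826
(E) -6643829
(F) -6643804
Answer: A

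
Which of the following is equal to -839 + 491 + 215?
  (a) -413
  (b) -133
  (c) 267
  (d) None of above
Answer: b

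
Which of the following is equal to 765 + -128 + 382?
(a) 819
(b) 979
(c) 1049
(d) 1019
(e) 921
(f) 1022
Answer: d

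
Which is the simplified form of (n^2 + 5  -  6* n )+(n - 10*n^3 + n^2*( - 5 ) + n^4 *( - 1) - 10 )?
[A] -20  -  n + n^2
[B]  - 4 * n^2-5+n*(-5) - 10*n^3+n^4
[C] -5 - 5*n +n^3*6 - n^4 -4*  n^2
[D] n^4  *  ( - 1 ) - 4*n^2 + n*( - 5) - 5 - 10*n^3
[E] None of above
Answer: D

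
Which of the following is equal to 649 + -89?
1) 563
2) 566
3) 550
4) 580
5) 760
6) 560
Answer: 6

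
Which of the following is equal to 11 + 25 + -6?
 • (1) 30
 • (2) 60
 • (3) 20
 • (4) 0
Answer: 1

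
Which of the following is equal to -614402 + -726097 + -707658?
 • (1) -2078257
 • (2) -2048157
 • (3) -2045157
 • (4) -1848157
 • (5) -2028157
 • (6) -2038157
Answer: 2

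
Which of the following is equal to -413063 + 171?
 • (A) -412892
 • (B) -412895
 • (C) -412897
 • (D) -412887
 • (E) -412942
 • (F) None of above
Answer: A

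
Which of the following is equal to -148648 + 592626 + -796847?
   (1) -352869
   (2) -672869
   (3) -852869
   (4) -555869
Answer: 1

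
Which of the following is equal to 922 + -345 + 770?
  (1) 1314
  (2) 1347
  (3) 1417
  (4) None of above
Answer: 2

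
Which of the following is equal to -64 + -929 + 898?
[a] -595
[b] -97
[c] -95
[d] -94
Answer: c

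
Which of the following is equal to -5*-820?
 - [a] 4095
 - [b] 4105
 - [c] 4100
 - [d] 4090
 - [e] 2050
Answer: c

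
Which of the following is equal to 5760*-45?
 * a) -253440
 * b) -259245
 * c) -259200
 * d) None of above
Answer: c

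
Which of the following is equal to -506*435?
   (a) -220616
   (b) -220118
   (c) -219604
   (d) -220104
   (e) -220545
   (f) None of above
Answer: f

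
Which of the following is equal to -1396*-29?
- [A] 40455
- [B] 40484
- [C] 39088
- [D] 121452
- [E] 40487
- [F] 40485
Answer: B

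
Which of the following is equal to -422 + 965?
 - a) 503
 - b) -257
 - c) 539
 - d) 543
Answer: d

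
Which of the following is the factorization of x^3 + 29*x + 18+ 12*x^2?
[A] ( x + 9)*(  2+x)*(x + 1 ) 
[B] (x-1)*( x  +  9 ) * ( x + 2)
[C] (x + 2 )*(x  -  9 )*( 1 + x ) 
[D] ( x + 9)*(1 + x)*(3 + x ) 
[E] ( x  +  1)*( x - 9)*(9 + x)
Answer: A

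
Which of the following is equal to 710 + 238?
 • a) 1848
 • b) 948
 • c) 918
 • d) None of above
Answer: b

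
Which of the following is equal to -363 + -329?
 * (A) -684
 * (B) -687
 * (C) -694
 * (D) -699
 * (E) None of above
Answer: E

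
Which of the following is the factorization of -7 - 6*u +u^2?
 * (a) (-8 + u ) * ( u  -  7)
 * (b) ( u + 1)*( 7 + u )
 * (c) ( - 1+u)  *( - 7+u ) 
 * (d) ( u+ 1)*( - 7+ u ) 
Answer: d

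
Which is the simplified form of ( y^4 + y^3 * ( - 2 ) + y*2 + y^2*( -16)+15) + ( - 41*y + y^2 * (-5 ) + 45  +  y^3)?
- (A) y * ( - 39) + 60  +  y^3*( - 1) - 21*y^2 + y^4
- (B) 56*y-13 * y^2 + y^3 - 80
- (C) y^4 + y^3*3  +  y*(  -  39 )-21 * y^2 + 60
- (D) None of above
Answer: A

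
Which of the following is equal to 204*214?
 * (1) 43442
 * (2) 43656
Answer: 2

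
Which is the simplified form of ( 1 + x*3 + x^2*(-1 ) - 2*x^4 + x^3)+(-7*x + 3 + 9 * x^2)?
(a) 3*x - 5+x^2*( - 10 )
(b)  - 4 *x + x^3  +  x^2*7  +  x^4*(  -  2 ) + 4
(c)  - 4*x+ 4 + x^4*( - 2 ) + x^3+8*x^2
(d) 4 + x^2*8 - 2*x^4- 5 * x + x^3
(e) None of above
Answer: c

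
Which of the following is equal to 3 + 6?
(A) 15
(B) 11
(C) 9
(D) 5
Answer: C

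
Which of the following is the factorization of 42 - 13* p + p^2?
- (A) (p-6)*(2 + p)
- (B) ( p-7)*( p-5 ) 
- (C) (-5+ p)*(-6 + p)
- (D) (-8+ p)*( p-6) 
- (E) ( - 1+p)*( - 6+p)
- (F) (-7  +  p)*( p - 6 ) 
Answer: F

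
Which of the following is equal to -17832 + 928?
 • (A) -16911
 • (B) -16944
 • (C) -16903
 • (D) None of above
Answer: D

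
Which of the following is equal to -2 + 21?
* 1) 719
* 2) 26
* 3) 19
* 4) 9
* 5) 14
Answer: 3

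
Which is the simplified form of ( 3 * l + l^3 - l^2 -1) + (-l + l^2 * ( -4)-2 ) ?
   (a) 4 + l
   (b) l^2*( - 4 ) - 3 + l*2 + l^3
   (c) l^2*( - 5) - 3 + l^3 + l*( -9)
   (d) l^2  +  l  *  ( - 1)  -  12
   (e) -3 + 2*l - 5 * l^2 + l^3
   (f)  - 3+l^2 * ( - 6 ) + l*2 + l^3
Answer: e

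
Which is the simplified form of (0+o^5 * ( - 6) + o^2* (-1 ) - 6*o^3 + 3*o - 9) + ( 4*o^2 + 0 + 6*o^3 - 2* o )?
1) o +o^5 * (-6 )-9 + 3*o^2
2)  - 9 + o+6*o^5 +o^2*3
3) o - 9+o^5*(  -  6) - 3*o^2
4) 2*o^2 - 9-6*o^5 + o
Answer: 1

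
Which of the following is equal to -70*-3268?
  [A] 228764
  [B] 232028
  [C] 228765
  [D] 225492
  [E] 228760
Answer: E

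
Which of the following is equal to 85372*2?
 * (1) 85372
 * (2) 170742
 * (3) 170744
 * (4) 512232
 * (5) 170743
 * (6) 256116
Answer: 3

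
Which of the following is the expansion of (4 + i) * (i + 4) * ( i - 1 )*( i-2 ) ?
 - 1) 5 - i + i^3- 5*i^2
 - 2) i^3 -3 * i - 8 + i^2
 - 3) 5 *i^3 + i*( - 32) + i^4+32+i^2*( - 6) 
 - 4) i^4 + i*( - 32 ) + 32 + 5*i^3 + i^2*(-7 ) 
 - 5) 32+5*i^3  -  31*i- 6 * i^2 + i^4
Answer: 3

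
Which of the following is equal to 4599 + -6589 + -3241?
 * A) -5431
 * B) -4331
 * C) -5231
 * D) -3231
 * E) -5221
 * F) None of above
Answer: C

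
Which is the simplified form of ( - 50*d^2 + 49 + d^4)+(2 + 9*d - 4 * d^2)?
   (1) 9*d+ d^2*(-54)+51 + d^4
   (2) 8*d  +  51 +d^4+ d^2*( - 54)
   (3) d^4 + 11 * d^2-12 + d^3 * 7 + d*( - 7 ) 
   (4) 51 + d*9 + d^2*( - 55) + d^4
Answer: 1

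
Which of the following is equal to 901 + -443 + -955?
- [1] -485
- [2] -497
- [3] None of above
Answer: 2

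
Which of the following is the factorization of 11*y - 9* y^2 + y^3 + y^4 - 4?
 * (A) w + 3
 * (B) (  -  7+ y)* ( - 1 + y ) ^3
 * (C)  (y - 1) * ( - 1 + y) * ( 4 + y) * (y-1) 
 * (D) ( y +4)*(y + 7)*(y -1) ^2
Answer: C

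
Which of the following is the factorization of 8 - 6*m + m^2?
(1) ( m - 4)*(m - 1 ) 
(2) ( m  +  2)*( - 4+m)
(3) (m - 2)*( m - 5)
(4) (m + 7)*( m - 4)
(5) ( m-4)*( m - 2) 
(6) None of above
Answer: 5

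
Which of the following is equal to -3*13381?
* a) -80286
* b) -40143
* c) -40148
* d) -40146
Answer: b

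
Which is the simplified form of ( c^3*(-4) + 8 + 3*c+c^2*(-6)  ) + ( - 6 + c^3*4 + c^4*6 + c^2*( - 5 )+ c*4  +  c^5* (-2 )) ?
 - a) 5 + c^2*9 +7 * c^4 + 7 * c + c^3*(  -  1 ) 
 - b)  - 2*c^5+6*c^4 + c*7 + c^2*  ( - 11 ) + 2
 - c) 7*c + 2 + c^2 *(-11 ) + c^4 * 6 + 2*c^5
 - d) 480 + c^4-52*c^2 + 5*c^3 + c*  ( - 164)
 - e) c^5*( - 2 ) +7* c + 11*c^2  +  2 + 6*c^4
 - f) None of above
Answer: b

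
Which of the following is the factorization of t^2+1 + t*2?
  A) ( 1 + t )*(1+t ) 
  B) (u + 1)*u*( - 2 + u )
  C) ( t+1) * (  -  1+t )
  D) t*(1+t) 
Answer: A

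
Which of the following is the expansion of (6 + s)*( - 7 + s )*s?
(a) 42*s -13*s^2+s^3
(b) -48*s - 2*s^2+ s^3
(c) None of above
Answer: c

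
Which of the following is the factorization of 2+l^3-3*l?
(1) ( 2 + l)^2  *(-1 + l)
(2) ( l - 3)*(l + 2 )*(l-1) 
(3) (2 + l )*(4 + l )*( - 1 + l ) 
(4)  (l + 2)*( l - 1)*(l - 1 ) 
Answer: 4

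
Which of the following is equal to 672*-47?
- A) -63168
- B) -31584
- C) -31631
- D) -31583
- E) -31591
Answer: B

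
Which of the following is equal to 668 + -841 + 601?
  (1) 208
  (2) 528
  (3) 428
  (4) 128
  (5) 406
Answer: 3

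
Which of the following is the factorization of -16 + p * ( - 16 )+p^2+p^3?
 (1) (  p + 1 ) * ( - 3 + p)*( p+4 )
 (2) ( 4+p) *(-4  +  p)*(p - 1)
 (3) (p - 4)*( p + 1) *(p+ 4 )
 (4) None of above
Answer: 3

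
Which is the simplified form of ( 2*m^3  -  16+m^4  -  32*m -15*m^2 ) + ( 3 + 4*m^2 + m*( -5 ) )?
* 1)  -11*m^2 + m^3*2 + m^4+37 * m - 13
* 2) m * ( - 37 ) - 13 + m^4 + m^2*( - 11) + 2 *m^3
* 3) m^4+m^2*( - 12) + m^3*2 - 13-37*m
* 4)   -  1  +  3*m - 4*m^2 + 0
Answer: 2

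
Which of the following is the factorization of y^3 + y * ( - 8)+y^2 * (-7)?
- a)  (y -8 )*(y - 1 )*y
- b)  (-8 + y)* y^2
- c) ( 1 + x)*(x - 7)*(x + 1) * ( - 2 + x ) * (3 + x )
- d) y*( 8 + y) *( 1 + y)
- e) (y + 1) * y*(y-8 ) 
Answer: e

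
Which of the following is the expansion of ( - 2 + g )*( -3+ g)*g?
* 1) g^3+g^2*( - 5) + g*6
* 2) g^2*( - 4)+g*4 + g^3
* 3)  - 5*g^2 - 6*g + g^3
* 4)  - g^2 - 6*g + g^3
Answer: 1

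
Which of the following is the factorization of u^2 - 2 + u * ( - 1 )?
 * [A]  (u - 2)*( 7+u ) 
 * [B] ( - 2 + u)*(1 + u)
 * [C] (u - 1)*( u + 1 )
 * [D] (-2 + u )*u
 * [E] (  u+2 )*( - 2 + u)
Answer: B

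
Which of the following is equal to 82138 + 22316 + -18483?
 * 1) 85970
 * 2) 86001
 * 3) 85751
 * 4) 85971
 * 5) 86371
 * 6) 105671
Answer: 4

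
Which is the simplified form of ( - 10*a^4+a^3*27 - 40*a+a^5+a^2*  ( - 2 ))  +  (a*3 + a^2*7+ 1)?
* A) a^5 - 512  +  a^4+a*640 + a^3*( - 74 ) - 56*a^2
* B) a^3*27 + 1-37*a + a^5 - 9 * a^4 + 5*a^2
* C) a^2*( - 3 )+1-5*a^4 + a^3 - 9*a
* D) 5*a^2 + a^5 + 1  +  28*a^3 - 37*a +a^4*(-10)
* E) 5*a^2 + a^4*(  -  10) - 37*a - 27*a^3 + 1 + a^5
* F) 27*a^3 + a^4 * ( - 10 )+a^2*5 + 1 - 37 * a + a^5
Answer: F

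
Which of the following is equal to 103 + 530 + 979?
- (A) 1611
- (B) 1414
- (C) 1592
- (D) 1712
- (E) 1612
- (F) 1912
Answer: E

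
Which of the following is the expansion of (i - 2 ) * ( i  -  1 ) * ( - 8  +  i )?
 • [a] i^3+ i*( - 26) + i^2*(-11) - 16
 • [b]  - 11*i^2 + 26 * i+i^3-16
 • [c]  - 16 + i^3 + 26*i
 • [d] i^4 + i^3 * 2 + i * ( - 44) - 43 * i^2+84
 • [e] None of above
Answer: b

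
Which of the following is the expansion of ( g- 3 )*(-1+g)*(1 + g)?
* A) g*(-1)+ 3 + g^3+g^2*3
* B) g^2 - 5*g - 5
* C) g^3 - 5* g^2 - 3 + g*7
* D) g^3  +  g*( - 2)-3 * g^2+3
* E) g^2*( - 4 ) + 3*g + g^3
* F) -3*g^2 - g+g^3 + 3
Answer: F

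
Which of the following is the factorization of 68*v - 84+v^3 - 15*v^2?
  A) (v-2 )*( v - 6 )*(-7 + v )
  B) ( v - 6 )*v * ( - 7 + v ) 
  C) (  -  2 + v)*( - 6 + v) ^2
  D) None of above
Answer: A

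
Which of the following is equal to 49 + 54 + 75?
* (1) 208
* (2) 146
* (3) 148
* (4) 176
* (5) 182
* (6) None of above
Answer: 6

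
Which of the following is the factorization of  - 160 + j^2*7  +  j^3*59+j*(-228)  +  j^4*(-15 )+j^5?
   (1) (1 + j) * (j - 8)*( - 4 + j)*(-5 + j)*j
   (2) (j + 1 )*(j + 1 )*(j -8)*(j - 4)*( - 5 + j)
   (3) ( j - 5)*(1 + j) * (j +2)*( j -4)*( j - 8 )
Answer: 2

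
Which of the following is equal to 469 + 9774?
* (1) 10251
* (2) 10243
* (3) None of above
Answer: 2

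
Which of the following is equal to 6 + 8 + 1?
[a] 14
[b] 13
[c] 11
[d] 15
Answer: d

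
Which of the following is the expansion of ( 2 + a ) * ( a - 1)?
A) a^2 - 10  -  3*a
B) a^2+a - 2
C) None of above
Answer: B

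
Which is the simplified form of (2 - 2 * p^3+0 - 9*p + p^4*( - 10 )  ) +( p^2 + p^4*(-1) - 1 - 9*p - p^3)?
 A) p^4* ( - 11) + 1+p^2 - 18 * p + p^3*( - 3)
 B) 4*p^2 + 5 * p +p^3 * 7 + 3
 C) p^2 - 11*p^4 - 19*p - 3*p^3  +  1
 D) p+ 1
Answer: A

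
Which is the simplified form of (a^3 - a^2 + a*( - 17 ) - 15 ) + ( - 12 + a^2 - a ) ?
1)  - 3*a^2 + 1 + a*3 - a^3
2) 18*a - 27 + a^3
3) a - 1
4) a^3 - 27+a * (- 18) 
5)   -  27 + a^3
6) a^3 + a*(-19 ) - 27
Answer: 4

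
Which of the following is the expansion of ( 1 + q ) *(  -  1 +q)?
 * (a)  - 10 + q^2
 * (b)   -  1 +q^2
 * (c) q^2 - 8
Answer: b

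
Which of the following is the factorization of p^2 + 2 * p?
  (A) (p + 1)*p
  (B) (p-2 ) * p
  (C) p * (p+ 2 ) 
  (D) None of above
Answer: C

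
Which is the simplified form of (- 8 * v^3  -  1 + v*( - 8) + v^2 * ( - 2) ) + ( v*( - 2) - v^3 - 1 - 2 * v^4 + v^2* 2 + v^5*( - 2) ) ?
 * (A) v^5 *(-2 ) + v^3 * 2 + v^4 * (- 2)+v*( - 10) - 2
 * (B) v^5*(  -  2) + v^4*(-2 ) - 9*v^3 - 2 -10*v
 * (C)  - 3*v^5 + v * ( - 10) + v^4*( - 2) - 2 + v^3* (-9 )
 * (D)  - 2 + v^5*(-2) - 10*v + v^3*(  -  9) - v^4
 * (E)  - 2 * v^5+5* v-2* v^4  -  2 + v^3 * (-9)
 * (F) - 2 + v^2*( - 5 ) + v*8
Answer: B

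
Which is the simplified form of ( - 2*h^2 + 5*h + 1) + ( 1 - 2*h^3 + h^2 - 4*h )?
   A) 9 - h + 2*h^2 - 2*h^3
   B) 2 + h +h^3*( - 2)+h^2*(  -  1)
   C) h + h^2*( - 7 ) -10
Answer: B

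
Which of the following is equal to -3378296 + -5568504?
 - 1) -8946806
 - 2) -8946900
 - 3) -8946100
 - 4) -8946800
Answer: 4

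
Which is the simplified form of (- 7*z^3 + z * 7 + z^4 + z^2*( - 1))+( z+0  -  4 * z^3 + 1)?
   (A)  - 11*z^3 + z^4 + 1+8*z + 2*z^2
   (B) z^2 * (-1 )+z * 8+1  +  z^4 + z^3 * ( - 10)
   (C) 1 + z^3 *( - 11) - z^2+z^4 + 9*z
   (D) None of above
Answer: D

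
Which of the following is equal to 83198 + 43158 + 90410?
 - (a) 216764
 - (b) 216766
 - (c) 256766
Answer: b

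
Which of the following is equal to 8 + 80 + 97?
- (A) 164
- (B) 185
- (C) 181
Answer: B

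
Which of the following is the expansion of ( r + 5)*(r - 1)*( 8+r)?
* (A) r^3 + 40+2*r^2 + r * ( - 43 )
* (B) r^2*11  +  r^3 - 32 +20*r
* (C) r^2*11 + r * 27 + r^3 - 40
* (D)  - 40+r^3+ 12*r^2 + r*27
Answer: D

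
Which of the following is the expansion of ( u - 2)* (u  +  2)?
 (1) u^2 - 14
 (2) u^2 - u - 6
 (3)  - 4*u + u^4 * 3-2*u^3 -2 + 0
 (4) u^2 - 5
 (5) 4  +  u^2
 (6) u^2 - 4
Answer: 6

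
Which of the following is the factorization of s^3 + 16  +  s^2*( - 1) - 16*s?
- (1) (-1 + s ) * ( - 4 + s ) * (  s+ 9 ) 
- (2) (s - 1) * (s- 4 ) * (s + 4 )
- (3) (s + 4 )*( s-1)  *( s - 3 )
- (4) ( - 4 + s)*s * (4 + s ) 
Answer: 2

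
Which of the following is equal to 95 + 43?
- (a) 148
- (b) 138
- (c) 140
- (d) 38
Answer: b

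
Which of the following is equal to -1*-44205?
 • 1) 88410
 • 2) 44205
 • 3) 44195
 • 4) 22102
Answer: 2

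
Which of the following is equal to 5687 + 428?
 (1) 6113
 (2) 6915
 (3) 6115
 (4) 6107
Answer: 3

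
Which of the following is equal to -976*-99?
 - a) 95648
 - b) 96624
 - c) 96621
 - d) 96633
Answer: b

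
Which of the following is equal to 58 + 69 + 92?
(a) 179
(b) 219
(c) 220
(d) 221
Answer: b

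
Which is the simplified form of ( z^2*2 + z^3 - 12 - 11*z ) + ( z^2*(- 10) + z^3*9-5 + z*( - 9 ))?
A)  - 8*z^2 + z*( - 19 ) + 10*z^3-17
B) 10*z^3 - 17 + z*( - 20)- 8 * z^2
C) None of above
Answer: B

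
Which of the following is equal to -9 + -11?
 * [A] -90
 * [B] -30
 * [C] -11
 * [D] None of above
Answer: D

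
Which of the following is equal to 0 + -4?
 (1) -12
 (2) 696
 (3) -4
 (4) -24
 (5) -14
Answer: 3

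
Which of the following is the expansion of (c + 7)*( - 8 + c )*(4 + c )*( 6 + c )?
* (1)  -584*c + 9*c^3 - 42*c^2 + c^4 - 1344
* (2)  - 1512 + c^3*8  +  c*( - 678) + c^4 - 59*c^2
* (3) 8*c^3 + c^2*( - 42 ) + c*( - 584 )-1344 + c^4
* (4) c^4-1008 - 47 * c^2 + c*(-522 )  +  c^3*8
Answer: 1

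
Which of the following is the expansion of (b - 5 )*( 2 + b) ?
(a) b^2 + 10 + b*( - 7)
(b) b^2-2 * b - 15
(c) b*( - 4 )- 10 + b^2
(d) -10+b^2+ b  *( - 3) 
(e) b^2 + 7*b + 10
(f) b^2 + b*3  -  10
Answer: d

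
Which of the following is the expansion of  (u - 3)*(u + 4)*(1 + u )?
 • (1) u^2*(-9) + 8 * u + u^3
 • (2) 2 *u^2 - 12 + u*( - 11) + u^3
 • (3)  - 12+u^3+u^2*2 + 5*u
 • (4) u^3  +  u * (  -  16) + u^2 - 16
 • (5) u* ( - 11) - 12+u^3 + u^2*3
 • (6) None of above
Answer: 2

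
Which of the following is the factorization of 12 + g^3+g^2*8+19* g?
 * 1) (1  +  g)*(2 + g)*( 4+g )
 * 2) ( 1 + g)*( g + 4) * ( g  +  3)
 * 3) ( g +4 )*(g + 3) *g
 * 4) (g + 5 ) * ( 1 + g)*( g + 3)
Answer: 2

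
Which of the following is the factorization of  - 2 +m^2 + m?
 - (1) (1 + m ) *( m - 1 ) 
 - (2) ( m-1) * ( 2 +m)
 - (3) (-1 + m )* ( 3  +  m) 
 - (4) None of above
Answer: 2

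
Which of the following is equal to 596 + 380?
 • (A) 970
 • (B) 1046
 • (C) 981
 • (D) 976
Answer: D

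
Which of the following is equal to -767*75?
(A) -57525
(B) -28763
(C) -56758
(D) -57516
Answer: A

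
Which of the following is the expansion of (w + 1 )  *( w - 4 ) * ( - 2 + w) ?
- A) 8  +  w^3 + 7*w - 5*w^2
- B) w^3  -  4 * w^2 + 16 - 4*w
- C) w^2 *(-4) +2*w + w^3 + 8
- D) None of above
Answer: D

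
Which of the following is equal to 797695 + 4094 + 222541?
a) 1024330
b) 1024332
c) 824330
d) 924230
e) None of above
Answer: a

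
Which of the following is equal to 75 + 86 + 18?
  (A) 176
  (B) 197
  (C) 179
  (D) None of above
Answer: C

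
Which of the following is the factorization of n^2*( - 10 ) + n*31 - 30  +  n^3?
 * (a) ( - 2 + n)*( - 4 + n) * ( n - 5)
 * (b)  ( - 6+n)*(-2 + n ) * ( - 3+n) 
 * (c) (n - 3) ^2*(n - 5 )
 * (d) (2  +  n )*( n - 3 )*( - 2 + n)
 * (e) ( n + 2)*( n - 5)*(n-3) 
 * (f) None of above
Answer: f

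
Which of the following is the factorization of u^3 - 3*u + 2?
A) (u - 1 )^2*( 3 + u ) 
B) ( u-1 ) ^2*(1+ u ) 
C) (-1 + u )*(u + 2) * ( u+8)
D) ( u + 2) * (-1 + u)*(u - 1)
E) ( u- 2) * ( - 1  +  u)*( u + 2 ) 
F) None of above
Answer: D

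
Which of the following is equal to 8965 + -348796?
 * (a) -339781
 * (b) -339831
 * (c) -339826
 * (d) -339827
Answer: b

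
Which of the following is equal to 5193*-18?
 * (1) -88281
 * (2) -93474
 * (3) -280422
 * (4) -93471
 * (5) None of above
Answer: 2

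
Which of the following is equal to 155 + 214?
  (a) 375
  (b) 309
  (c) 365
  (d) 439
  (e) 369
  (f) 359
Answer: e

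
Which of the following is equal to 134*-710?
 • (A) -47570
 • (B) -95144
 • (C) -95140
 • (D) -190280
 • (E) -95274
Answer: C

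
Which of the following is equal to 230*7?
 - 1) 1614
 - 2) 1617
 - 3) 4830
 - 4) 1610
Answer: 4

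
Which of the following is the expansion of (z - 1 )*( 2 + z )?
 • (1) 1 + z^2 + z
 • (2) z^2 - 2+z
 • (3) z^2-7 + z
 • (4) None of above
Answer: 2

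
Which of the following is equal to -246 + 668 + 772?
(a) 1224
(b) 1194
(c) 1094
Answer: b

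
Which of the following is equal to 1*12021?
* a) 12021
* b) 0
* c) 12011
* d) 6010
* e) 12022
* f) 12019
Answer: a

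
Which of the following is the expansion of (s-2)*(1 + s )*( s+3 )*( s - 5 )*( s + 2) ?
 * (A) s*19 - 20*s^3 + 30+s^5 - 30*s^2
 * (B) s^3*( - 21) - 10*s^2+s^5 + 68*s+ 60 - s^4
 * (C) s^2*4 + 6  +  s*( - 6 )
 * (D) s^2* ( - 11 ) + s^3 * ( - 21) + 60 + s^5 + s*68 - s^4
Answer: D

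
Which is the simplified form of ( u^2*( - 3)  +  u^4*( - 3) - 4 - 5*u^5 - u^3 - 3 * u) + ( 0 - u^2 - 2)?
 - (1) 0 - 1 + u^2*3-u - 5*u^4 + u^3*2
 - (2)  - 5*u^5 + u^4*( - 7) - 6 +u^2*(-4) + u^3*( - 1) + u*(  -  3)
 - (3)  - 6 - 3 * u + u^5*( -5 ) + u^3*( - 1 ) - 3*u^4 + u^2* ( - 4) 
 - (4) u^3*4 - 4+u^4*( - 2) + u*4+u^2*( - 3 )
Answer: 3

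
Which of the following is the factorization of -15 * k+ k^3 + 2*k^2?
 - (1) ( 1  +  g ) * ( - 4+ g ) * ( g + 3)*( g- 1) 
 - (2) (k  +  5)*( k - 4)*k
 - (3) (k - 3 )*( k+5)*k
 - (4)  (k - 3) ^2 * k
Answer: 3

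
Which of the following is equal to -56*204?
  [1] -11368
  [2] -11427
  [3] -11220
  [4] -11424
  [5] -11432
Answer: 4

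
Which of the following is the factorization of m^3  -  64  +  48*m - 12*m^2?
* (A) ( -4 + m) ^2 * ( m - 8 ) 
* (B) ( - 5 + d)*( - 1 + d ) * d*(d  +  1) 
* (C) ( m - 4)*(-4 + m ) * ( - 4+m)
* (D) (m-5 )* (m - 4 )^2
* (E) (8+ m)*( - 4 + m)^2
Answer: C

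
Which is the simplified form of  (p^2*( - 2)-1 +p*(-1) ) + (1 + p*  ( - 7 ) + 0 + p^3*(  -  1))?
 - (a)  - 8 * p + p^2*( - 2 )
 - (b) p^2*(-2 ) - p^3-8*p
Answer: b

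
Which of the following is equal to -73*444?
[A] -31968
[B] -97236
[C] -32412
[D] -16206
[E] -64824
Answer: C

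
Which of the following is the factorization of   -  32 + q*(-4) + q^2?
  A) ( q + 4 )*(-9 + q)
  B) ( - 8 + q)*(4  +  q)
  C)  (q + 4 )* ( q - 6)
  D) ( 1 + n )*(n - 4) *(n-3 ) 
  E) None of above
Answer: B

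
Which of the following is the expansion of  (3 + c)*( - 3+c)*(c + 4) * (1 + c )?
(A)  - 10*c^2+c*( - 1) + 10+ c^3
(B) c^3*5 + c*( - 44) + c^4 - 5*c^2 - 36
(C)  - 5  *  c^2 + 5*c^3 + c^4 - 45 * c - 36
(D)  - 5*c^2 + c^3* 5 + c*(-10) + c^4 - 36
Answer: C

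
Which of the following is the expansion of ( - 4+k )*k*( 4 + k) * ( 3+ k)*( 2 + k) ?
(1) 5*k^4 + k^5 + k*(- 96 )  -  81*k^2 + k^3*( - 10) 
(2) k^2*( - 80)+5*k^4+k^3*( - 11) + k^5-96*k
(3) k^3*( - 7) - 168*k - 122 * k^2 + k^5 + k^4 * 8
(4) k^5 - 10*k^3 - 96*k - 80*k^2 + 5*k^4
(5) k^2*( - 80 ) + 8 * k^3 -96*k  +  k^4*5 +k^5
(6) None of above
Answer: 4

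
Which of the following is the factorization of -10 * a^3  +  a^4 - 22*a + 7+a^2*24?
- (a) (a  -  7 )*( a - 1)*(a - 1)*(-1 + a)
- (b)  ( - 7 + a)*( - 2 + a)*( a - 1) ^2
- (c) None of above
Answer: a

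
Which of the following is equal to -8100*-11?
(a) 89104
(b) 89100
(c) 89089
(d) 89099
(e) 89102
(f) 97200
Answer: b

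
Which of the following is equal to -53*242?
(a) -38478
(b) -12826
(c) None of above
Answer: b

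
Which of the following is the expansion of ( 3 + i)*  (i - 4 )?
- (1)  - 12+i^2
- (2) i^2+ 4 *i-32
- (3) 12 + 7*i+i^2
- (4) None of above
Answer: 4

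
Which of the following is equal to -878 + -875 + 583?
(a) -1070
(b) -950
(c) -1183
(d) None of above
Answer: d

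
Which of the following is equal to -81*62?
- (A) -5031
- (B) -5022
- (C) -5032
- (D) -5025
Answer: B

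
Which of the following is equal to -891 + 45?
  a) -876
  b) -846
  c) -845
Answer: b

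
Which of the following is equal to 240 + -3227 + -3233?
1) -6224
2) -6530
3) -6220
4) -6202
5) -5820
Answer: 3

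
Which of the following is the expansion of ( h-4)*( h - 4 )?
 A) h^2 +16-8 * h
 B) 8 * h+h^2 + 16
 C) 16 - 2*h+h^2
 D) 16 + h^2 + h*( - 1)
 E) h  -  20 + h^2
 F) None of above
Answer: A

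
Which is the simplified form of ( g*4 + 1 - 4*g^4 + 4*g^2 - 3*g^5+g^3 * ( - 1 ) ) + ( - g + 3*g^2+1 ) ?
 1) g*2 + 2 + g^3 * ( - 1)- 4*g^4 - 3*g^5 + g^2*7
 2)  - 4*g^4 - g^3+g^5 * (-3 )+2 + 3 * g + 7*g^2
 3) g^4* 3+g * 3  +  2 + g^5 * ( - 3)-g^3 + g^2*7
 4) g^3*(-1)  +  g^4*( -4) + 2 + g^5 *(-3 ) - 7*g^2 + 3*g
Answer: 2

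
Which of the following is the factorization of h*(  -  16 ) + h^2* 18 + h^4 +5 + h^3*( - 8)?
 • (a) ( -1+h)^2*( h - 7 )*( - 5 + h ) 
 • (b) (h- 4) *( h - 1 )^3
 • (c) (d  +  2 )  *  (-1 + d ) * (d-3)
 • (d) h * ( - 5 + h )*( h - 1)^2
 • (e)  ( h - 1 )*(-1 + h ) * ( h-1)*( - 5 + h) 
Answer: e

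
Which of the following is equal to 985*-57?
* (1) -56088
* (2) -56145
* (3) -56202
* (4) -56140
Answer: 2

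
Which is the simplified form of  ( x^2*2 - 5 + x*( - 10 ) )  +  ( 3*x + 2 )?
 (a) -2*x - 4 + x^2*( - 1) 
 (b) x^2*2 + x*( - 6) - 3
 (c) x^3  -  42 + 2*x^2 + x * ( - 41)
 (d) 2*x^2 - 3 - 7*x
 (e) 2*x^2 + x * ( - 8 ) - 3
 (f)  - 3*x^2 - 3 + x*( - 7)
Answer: d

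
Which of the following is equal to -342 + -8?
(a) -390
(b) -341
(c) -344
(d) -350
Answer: d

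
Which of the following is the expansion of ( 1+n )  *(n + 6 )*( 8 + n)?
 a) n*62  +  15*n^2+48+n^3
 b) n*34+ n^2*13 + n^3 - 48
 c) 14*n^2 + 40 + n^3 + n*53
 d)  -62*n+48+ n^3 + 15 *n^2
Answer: a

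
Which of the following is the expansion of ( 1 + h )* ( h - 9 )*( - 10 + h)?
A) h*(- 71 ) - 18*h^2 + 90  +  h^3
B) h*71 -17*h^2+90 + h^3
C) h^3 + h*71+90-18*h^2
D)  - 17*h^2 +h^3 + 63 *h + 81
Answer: C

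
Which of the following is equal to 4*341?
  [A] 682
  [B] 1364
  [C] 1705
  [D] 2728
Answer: B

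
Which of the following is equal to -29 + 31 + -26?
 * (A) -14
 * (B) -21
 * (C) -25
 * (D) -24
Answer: D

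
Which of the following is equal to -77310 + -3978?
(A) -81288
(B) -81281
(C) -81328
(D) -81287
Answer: A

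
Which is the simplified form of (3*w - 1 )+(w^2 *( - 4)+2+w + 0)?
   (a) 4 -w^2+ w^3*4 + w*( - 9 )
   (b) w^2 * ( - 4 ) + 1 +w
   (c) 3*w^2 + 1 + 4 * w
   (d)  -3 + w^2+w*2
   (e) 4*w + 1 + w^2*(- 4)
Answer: e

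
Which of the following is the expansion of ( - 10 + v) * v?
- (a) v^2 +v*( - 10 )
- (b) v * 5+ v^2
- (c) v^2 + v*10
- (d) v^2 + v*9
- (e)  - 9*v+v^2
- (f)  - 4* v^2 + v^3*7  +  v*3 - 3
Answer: a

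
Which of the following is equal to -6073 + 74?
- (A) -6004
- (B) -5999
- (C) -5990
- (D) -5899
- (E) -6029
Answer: B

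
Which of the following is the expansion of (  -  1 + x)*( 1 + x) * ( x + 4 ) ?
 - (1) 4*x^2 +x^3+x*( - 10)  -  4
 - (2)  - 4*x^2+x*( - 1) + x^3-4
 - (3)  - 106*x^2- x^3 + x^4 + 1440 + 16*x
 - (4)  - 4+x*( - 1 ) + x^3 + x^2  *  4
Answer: 4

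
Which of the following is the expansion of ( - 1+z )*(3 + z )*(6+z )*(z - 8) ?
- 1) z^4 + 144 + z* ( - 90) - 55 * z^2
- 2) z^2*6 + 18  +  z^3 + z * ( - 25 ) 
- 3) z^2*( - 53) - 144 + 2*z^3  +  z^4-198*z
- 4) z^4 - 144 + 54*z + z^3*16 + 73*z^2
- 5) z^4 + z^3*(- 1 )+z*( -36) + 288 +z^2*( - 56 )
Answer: 1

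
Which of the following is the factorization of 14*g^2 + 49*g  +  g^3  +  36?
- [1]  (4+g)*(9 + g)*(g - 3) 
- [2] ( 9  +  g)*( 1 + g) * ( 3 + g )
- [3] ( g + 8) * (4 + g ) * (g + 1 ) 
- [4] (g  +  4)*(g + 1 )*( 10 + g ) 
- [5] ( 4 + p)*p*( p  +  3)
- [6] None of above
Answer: 6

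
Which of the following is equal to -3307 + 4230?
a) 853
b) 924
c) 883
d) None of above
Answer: d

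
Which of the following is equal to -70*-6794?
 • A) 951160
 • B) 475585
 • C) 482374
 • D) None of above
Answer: D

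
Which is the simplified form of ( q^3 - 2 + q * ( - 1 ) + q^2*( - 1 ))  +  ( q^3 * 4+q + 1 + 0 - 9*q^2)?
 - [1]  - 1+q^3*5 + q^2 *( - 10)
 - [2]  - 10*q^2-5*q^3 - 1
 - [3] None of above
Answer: 1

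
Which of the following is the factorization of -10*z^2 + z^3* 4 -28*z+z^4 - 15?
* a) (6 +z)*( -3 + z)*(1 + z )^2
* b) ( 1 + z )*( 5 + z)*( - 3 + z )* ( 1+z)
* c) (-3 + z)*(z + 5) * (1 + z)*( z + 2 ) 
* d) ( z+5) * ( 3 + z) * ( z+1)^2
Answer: b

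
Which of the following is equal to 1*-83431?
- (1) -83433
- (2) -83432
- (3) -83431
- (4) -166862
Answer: 3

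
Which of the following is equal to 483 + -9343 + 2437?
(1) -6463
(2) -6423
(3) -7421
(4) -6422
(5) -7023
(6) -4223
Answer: 2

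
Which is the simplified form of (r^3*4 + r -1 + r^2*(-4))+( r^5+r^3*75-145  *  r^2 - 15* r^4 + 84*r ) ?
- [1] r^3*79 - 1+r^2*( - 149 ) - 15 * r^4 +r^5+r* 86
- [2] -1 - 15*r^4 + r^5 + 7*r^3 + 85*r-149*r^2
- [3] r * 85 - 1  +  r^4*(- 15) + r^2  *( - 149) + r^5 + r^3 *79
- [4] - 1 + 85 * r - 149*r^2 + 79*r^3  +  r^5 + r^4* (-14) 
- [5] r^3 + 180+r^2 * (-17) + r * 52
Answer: 3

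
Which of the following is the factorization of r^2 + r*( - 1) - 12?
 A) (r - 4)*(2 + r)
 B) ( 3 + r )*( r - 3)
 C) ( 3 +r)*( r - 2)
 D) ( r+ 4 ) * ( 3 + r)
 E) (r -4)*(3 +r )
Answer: E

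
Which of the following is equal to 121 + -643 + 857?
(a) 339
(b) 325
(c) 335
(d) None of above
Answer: c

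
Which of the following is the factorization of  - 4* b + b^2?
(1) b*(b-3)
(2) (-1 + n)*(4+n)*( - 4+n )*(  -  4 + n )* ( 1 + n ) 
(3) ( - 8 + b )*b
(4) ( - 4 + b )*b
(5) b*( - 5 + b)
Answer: 4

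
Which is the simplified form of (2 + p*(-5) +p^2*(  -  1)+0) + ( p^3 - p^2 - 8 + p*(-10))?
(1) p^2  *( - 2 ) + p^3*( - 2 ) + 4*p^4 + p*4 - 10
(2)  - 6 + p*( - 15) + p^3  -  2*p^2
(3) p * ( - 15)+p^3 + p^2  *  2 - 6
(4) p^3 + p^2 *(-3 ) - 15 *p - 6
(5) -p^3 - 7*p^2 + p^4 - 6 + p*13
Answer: 2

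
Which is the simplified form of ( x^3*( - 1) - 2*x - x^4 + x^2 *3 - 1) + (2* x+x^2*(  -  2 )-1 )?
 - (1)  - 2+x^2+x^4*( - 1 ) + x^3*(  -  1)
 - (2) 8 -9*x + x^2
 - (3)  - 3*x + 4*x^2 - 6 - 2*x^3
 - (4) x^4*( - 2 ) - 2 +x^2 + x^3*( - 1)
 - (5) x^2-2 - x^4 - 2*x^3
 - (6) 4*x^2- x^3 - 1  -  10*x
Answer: 1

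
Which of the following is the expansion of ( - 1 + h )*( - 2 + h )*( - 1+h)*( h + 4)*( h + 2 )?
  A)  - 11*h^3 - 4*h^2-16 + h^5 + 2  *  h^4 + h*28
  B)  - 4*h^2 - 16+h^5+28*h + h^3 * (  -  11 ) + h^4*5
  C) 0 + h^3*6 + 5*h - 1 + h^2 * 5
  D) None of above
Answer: A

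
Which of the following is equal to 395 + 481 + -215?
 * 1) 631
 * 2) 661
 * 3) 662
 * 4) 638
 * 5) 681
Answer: 2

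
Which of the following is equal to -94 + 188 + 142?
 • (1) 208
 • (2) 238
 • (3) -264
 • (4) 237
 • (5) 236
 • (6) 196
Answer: 5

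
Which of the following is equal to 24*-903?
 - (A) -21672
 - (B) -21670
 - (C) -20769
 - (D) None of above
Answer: A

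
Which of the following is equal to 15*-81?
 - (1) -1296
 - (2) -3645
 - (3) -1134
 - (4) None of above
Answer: 4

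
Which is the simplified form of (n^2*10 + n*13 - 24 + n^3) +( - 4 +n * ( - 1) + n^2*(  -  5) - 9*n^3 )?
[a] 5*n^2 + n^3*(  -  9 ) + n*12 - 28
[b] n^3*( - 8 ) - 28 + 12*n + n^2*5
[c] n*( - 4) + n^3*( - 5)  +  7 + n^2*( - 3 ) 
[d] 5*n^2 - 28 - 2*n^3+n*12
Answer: b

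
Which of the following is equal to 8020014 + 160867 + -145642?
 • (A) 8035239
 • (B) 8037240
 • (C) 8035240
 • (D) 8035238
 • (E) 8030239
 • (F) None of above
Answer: A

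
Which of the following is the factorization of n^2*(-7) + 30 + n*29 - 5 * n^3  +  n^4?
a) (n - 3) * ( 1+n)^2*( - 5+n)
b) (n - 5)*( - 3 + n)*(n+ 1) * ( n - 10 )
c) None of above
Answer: c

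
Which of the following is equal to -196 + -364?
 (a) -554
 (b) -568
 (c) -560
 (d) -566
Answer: c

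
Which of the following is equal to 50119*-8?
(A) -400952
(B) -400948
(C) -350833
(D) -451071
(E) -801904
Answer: A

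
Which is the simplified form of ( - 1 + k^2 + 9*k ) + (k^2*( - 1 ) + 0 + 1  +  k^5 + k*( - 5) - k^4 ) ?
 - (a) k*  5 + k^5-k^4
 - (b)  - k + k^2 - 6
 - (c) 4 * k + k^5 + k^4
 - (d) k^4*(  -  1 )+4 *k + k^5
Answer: d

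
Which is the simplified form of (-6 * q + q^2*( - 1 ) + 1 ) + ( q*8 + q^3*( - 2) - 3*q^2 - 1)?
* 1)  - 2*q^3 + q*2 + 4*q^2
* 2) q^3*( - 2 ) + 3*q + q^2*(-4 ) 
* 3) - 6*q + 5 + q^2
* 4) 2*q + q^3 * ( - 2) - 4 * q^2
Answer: 4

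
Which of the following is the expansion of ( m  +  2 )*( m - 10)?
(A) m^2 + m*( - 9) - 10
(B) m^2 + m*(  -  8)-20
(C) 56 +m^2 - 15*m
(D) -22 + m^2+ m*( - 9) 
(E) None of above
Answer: B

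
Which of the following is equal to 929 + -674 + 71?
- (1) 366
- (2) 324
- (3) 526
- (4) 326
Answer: 4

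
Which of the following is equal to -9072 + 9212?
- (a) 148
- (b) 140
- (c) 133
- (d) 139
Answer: b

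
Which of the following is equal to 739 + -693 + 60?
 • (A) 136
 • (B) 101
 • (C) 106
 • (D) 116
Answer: C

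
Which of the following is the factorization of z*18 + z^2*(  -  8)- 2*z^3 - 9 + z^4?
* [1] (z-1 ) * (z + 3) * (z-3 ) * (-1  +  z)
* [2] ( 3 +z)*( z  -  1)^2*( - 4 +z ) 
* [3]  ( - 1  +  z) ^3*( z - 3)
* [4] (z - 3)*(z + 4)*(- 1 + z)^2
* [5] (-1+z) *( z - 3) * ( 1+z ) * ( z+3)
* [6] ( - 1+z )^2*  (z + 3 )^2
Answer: 1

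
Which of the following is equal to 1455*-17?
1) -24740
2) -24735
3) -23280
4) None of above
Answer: 2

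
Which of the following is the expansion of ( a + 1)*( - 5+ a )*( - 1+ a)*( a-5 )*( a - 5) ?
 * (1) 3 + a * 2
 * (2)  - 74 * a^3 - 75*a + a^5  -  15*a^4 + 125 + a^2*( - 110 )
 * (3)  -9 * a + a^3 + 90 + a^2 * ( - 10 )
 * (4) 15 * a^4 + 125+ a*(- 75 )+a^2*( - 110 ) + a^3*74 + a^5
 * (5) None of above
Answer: 5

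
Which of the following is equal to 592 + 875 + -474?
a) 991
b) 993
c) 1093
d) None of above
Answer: b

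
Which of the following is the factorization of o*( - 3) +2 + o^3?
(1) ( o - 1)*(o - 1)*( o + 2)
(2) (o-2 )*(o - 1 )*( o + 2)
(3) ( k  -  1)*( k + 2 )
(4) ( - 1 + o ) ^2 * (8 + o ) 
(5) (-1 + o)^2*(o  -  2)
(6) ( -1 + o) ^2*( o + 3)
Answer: 1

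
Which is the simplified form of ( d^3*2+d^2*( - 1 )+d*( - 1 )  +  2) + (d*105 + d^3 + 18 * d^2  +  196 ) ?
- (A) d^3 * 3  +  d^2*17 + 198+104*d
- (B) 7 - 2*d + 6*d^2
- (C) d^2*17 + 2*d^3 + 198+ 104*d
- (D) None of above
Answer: A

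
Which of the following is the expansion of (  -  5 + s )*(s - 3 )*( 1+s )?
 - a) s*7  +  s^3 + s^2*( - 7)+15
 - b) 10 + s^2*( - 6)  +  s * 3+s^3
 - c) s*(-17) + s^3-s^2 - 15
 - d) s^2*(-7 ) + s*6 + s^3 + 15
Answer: a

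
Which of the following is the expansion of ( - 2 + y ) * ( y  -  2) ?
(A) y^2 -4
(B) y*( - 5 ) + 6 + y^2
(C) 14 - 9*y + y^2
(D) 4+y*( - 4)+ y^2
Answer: D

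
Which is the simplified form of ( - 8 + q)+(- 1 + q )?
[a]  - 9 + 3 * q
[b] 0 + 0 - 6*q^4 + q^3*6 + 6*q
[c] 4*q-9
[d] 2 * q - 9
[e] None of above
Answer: d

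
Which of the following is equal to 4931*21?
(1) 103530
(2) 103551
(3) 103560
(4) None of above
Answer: 2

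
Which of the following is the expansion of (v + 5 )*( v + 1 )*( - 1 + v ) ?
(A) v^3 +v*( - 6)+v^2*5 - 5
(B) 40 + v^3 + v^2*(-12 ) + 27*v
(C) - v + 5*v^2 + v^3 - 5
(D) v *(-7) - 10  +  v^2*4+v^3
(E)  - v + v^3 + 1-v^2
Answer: C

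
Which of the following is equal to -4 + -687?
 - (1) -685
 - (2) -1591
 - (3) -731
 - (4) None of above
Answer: 4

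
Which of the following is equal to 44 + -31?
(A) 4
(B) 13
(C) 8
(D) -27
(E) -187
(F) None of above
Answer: B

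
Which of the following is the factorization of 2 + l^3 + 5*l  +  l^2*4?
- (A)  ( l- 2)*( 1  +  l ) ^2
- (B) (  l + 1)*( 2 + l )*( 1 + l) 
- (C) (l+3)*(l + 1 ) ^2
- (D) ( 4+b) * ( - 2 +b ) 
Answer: B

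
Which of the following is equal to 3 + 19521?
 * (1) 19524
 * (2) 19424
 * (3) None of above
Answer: 1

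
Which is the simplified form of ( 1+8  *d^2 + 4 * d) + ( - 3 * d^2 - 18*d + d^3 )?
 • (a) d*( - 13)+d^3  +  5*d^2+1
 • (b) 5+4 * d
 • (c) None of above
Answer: c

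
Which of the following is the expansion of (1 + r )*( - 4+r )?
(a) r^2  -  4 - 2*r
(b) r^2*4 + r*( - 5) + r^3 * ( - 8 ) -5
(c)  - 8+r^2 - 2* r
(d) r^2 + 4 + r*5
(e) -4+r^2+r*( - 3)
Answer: e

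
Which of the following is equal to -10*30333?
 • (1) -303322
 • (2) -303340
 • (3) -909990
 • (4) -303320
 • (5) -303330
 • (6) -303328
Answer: 5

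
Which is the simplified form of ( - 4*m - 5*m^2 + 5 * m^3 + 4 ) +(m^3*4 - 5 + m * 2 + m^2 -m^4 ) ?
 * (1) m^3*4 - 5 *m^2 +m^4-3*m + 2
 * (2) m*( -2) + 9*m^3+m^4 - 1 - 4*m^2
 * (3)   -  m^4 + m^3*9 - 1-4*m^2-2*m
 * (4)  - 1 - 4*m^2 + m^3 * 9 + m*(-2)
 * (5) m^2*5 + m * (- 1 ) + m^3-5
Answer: 3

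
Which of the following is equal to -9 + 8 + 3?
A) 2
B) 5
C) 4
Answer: A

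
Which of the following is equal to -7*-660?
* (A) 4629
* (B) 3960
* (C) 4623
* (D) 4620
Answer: D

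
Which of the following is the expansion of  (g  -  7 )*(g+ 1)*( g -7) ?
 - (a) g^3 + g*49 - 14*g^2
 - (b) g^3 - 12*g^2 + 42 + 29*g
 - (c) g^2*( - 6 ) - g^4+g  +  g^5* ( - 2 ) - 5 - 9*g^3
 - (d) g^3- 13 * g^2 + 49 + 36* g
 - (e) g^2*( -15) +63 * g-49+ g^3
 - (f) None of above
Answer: f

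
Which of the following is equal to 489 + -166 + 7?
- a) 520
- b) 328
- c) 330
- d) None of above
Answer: c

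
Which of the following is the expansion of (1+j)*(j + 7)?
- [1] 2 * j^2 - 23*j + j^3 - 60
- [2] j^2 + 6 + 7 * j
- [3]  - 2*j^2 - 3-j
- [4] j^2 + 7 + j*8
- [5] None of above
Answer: 4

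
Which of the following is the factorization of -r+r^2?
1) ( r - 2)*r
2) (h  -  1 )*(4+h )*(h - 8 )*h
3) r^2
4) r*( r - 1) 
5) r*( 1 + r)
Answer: 4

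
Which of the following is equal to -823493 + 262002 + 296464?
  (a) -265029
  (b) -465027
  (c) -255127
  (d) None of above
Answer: d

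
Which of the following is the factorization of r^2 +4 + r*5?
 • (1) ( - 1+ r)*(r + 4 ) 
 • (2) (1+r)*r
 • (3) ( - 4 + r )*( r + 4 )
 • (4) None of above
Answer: 4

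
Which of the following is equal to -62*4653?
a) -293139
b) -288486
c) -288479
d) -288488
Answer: b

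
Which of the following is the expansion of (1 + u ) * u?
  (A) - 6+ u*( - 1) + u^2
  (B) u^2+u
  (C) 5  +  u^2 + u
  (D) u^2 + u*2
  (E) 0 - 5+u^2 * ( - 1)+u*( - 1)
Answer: B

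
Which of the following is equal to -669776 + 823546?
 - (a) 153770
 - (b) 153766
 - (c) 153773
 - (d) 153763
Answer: a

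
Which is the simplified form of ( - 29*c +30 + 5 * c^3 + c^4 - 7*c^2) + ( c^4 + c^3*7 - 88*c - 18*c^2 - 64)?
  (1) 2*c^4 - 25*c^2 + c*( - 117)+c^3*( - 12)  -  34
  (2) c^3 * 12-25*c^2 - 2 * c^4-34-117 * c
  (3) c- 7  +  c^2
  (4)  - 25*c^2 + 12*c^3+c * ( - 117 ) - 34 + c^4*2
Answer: 4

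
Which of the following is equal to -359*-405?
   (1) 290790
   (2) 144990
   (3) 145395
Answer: 3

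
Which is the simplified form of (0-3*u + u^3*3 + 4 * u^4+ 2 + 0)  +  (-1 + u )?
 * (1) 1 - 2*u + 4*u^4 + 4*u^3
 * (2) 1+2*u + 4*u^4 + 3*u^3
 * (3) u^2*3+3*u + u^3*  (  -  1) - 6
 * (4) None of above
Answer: 4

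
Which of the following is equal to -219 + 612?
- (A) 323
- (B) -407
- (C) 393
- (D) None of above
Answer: C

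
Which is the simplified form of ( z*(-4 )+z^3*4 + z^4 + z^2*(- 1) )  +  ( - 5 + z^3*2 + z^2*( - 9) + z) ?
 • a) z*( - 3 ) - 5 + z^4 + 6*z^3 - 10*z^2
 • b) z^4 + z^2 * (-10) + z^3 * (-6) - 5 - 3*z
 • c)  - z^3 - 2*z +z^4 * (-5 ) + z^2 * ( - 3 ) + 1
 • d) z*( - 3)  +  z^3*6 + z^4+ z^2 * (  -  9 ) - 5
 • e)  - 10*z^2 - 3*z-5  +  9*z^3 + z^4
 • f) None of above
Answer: a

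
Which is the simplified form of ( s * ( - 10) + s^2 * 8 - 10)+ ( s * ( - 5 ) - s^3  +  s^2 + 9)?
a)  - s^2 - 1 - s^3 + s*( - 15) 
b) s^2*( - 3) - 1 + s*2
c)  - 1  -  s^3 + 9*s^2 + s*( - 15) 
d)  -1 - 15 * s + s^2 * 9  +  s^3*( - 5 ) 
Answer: c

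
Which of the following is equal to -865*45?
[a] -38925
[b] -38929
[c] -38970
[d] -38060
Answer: a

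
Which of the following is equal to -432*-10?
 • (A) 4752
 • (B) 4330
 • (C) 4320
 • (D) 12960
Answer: C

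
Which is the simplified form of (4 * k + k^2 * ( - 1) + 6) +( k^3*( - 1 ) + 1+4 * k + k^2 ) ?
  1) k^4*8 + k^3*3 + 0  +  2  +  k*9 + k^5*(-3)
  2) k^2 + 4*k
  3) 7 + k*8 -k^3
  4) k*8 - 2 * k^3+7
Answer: 3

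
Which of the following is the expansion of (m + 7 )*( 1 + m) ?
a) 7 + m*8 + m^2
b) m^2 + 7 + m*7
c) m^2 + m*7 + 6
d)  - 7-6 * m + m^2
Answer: a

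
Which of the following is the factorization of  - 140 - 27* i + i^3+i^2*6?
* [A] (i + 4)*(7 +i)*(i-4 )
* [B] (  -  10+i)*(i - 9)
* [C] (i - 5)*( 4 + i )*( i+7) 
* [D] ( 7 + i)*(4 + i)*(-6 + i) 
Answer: C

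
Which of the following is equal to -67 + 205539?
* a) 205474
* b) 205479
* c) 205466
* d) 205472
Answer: d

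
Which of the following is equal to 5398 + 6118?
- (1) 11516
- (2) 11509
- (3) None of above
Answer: 1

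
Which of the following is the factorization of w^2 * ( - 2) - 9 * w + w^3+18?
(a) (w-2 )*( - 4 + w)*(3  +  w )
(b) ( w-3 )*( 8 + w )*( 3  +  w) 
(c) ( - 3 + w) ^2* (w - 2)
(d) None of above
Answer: d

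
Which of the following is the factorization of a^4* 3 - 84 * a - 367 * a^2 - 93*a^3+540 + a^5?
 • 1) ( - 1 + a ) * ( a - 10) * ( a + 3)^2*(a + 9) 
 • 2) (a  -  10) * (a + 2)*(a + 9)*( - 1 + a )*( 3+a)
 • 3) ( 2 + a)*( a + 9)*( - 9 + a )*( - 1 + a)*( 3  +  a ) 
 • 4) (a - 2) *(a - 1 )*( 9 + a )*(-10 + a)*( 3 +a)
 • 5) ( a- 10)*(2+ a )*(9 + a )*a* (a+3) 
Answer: 2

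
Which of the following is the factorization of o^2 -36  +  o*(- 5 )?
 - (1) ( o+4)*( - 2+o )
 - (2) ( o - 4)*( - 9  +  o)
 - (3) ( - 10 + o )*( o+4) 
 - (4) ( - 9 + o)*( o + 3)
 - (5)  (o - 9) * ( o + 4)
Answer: 5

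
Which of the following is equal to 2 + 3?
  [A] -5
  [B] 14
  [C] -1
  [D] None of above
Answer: D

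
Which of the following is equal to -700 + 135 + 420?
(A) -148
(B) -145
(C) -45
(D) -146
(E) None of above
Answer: B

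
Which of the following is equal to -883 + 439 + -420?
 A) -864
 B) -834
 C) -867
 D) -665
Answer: A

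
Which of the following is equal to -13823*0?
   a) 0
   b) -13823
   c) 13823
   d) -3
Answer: a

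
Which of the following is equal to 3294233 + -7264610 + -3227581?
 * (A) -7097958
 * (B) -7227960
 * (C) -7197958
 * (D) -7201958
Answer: C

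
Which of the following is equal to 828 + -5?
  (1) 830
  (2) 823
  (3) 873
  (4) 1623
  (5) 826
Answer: 2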